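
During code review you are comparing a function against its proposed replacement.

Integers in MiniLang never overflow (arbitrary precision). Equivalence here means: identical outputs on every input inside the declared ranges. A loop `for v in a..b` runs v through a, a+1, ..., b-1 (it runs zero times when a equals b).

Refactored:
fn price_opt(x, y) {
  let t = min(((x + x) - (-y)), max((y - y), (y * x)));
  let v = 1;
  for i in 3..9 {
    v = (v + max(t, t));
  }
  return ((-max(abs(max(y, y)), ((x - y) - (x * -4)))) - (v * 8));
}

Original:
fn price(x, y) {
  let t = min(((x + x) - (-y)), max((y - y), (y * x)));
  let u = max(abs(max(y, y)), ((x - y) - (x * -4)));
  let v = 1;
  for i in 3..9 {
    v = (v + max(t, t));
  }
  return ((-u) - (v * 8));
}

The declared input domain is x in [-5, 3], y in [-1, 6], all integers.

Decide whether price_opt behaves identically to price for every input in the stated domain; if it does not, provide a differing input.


The two versions differ — the changes include statement counts differ, and local variable names differ.
As a probe, take x=2, y=6: price runs t=10, then u=6, then v=1, then (i=3), then v=11, then (i=4), then v=21, then (i=5), then v=31, then (i=6), then v=41, then (i=7), then v=51, then (i=8), then v=61, then returns -494; price_opt runs t=10, then v=1, then (i=3), then v=11, then (i=4), then v=21, then (i=5), then v=31, then (i=6), then v=41, then (i=7), then v=51, then (i=8), then v=61, then returns -494; both end at -494.
Sweeping the whole domain (72 inputs) finds no disagreement.
verdict: equivalent


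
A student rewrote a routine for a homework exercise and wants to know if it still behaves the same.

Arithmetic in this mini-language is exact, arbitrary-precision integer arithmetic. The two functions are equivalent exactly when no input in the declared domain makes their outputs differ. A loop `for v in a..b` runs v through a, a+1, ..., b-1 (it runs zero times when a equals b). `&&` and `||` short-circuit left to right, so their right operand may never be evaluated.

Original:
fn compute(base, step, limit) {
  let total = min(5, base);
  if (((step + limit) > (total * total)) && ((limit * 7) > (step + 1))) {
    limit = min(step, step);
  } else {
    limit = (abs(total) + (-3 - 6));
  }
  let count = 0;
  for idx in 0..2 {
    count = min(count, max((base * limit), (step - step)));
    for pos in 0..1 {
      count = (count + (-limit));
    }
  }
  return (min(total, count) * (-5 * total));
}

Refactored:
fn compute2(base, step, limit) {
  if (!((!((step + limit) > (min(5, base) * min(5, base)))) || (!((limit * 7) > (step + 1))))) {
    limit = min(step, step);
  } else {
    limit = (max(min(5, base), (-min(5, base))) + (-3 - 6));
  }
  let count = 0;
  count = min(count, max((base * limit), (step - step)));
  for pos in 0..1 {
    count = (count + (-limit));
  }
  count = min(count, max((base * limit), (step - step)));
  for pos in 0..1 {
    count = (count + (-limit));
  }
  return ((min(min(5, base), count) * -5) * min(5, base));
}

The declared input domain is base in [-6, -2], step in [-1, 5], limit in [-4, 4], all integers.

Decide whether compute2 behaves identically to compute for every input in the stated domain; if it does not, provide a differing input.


The two versions differ — the changes include min/max/abs usage differs; and boolean connective usage differs; and local variable names differ; and constant usage differs; and arithmetic usage differs; and statement counts differ; and loop structure differs.
Tracing base=-2, step=3, limit=-3: compute: total = -2; (((step + limit) > (total * total)) && ((limit * 7) > (step + 1))) -> false; limit = -7; count = 0; [idx=0]; count = 0; [pos=0]; count = 7; [idx=1]; count = 7; [pos=0]; count = 14; return -20 | compute2: (!((!((step + limit) > (min(5, base) * min(5, base)))) || (!((limit * 7) > (step + 1))))) -> false; limit = -7; count = 0; count = 0; [pos=0]; count = 7; count = 7; [pos=0]; count = 14; return -20 — matching result -20.
Checked all 315 inputs in the declared domain: the outputs agree on every one.
verdict: equivalent


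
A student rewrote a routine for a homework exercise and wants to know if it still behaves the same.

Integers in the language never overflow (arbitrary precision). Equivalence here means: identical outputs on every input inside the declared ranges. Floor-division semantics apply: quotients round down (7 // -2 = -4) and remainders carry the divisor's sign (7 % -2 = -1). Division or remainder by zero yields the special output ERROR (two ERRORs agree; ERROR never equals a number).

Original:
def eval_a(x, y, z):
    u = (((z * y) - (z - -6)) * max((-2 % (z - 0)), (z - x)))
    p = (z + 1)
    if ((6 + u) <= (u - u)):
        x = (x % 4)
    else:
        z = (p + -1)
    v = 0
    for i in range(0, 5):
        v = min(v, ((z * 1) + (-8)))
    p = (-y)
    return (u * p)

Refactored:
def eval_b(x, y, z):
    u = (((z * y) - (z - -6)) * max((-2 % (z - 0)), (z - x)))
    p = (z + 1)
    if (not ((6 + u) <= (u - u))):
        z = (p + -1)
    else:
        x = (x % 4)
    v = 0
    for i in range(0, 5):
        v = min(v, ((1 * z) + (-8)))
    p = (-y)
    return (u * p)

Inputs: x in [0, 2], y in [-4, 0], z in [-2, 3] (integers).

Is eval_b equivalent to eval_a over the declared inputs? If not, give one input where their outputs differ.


The two are interchangeable: boolean connective usage differs, and every declared input agrees.
One worked example (x=2, y=-2, z=-2) — eval_a: u becomes 0; next p becomes -1; next ((6 + u) <= (u - u)) evaluates to false; next z becomes -2; next v becomes 0; next at i=0:; next v becomes -10; next at i=1:; next v becomes -10; next at i=2:; next v becomes -10; next at i=3:; next v becomes -10; next at i=4:; next v becomes -10; next p becomes 2; next final value 0; eval_b: u becomes 0; next p becomes -1; next (not ((6 + u) <= (u - u))) evaluates to true; next z becomes -2; next v becomes 0; next at i=0:; next v becomes -10; next at i=1:; next v becomes -10; next at i=2:; next v becomes -10; next at i=3:; next v becomes -10; next at i=4:; next v becomes -10; next p becomes 2; next final value 0; agreement on 0.
Checked all 90 inputs in the declared domain: the outputs agree on every one.
verdict: equivalent


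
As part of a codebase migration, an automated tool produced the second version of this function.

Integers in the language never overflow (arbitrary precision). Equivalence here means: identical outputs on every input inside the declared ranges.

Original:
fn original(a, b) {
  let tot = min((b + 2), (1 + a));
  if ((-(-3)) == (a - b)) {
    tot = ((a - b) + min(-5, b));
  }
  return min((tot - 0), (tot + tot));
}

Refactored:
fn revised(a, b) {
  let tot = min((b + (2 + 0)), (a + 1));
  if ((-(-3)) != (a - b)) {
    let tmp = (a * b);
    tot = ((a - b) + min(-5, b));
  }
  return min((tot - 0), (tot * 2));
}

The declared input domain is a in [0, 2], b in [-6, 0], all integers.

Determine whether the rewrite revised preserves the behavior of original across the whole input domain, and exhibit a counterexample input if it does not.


Try a=0, b=-6.
original: tot=-4, then ((-(-3)) == (a - b)) is false, then returns -8
revised: tot=-4, then ((-(-3)) != (a - b)) is true, then tmp=0, then tot=0, then returns 0
-8 vs 0 — the two versions disagree here.
verdict: not equivalent; witness: a=0, b=-6


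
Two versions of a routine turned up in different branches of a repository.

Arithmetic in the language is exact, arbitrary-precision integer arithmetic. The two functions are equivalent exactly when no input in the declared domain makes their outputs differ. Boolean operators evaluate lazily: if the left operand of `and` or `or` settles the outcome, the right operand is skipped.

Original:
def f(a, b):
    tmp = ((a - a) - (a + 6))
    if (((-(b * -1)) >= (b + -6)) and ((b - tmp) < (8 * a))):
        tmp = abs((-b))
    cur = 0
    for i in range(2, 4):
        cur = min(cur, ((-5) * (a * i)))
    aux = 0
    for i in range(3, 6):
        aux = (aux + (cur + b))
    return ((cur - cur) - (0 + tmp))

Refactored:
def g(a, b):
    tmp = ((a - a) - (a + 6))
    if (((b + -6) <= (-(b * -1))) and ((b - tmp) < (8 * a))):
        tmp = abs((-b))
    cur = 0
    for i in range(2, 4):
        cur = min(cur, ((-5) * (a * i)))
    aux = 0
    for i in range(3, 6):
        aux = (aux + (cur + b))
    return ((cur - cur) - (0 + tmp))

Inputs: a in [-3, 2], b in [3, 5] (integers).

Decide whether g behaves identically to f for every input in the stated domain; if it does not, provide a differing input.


Differences: comparison usage differs — yet all 18 inputs agree.
verdict: equivalent


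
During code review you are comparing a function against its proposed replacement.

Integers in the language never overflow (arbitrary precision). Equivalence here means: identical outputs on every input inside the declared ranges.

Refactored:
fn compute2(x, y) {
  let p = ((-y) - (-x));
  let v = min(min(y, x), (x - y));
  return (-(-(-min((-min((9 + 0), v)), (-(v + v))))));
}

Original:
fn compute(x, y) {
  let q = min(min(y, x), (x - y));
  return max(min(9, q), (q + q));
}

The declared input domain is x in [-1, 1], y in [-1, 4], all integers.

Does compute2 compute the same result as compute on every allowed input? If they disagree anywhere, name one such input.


Side by side, the visible changes include: statement counts differ; and local variable names differ; and constant usage differs; and min/max/abs usage differs; and arithmetic usage differs.
Tracing x=-1, y=4: compute: q=-5, then returns -5 | compute2: p=-5, then v=-5, then returns -5 — matching result -5.
Checked all 18 inputs in the declared domain: the outputs agree on every one.
verdict: equivalent


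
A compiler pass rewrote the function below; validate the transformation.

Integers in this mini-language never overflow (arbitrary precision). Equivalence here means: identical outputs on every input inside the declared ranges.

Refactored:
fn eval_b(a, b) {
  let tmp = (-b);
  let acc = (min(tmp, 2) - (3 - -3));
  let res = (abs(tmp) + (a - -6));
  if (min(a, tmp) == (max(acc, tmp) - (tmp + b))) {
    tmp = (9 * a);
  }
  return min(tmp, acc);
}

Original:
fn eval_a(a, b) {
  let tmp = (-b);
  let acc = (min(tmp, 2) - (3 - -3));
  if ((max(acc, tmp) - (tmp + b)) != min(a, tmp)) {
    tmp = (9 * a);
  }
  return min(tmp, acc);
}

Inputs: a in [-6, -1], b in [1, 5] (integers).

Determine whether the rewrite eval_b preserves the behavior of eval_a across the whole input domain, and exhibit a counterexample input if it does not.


Input a=-6, b=1: -54 from eval_a versus -7 from eval_b.
verdict: not equivalent; witness: a=-6, b=1


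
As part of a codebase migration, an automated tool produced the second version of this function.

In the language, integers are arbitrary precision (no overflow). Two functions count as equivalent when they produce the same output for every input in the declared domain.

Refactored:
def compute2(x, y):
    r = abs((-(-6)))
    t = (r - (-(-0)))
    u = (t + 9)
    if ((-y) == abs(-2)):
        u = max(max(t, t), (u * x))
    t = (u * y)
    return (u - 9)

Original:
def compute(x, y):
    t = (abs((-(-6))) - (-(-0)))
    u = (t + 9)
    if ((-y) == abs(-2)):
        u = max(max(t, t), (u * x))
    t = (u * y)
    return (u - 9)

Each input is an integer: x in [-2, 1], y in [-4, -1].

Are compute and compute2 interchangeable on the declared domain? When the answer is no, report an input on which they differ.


Although statement counts differ, local variable names differ, 16/16 inputs agree.
verdict: equivalent


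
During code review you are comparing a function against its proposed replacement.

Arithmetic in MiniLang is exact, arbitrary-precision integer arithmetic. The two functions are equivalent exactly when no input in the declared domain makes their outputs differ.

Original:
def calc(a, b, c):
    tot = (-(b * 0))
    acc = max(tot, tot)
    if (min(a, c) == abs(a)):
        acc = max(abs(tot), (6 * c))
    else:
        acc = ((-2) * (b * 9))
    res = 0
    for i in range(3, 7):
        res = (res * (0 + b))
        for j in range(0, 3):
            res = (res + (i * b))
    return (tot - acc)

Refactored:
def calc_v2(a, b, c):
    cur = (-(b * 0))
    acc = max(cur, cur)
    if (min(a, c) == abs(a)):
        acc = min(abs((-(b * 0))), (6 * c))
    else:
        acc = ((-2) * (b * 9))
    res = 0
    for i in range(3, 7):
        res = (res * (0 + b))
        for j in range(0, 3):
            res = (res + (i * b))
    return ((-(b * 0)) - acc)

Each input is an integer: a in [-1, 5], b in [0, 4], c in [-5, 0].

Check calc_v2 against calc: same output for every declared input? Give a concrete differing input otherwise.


Equivalent. Whatever the rewrite altered, no input in the stated domain can expose a difference.
Every one of the 210 inputs gives matching results.
One worked example (a=0, b=3, c=-2) — calc: tot := 0 | acc := 0 | (min(a, c) == abs(a)): false | acc := -54 | res := 0 | iter i=3: | res := 0 | iter j=0: | res := 9 | iter j=1: | res := 18 | iter j=2: | res := 27 | iter i=4: | res := 81 | iter j=0: | res := 93 | iter j=1: | res := 105 | iter j=2: | res := 117 | iter i=5: | res := 351 | iter j=0: | res := 366 | iter j=1: | res := 381 | iter j=2: | res := 396 | iter i=6: | res := 1188 | iter j=0: | res := 1206 | iter j=1: | res := 1224 | iter j=2: | res := 1242 | result 54; calc_v2: cur := 0 | acc := 0 | (min(a, c) == abs(a)): false | acc := -54 | res := 0 | iter i=3: | res := 0 | iter j=0: | res := 9 | iter j=1: | res := 18 | iter j=2: | res := 27 | iter i=4: | res := 81 | iter j=0: | res := 93 | iter j=1: | res := 105 | iter j=2: | res := 117 | iter i=5: | res := 351 | iter j=0: | res := 366 | iter j=1: | res := 381 | iter j=2: | res := 396 | iter i=6: | res := 1188 | iter j=0: | res := 1206 | iter j=1: | res := 1224 | iter j=2: | res := 1242 | result 54; agreement on 54.
verdict: equivalent


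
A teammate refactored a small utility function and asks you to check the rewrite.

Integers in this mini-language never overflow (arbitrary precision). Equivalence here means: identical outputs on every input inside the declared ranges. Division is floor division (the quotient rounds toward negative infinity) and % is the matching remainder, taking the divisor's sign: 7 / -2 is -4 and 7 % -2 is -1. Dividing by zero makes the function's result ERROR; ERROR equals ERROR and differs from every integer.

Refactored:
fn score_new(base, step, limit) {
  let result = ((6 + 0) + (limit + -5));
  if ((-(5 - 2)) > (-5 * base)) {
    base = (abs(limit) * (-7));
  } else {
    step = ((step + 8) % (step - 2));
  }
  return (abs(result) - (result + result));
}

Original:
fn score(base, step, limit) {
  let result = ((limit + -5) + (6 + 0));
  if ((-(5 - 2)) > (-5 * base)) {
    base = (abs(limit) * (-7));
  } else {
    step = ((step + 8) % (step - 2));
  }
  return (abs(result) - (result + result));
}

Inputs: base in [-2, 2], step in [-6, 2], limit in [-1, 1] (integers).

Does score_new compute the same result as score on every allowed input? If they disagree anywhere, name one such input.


This is a faithful refactor — same computation, different form, but the computed results match everywhere.
Spot check at base=1, step=-5, limit=-1 — score: result = 0; ((-(5 - 2)) > (-5 * base)) -> true; base = -7; return 0. score_new: result = 0; ((-(5 - 2)) > (-5 * base)) -> true; base = -7; return 0. Both give 0.
An exhaustive pass over the 135 declared inputs shows identical outputs.
verdict: equivalent


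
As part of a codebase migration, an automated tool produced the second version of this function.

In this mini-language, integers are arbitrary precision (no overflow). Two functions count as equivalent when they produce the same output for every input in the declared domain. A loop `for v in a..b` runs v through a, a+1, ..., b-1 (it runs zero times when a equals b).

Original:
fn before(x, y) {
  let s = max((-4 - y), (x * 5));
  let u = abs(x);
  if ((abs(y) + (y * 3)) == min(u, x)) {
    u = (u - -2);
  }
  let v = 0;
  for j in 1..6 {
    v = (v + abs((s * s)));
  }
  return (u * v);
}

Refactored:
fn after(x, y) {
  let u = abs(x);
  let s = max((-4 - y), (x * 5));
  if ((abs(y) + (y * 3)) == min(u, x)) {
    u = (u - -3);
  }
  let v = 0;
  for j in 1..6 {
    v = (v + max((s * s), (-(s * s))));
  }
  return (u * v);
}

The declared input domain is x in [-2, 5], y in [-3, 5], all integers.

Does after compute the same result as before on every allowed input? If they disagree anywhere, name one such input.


Not equivalent: x=-2, y=-1 separates them (180 vs 225).
before: s becomes -3; next u becomes 2; next ((abs(y) + (y * 3)) == min(u, x)) evaluates to true; next u becomes 4; next v becomes 0; next at j=1:; next v becomes 9; next at j=2:; next v becomes 18; next at j=3:; next v becomes 27; next at j=4:; next v becomes 36; next at j=5:; next v becomes 45; next final value 180
after: u becomes 2; next s becomes -3; next ((abs(y) + (y * 3)) == min(u, x)) evaluates to true; next u becomes 5; next v becomes 0; next at j=1:; next v becomes 9; next at j=2:; next v becomes 18; next at j=3:; next v becomes 27; next at j=4:; next v becomes 36; next at j=5:; next v becomes 45; next final value 225
verdict: not equivalent; witness: x=-2, y=-1


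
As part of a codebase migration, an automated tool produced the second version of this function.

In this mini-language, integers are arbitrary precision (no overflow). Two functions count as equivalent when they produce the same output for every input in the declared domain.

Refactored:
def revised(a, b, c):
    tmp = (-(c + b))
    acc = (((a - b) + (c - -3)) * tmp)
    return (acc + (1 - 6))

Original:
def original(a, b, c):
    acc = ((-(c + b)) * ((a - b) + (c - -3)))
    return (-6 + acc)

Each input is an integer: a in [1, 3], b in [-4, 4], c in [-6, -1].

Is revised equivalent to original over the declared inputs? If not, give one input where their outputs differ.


Consider the input a=1, b=-4, c=-6.
original: acc=20, then returns 14
revised: tmp=10, then acc=20, then returns 15
14 against 15: the behavior changed.
verdict: not equivalent; witness: a=1, b=-4, c=-6


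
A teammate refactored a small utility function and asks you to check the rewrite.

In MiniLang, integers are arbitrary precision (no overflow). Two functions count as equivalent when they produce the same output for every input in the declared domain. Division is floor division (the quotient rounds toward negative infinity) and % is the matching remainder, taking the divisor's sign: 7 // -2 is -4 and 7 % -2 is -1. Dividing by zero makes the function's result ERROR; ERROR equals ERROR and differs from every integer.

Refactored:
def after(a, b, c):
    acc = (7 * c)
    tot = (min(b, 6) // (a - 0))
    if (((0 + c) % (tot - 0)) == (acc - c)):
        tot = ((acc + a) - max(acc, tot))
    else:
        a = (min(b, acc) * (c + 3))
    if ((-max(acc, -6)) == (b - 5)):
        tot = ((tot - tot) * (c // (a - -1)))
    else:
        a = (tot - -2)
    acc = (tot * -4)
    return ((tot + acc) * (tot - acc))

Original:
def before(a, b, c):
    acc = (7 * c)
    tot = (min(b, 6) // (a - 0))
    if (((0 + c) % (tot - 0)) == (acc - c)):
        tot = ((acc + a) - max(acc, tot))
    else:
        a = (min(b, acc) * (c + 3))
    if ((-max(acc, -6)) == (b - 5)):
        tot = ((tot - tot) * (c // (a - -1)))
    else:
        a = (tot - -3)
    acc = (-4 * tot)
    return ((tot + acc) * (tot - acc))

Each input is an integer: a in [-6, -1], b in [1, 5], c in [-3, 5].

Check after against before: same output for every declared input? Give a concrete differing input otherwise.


Although `-3` became `-2`, no input in the stated domain can expose it; all 270 inputs agree.
verdict: equivalent


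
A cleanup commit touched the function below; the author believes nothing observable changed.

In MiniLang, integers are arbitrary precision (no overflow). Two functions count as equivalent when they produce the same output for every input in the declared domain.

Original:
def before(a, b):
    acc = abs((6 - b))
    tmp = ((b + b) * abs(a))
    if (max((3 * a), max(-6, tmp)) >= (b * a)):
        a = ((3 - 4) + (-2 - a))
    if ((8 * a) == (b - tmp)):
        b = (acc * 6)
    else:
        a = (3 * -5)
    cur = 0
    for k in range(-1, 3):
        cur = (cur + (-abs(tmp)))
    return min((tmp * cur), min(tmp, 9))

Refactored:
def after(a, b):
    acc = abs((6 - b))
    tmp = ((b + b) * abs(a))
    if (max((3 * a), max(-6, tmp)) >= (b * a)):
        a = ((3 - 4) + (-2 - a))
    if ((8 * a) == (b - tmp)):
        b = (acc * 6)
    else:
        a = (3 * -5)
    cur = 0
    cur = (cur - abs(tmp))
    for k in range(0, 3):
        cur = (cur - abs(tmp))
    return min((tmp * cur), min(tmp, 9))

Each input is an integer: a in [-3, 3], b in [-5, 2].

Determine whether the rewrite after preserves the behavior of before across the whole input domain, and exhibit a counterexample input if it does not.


The two versions differ — the changes include arithmetic usage differs, and statement counts differ, and loop structure differs, and min/max/abs usage differs.
One worked example (a=-3, b=-5) — before: acc=11, then tmp=-30, then (max((3 * a), max(-6, tmp)) >= (b * a)) is false, then ((8 * a) == (b - tmp)) is false, then a=-15, then cur=0, then (k=-1), then cur=-30, then (k=0), then cur=-60, then (k=1), then cur=-90, then (k=2), then cur=-120, then returns -30; after: acc=11, then tmp=-30, then (max((3 * a), max(-6, tmp)) >= (b * a)) is false, then ((8 * a) == (b - tmp)) is false, then a=-15, then cur=0, then cur=-30, then (k=0), then cur=-60, then (k=1), then cur=-90, then (k=2), then cur=-120, then returns -30; agreement on -30.
Checked all 56 inputs in the declared domain: the outputs agree on every one.
verdict: equivalent


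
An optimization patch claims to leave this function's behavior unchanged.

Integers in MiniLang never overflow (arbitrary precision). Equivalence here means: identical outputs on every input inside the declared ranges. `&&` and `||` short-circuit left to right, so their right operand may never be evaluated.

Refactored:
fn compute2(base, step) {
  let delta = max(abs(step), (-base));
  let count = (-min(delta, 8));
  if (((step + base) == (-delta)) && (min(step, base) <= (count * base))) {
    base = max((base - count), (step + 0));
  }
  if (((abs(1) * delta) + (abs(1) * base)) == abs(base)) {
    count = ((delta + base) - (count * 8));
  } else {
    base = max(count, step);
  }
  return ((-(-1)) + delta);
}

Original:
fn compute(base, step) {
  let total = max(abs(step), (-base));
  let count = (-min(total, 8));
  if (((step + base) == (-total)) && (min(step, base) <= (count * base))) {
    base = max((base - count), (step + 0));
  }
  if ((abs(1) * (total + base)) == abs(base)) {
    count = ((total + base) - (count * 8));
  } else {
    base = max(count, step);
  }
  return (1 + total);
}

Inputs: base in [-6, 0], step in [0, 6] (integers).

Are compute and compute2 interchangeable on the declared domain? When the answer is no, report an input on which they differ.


Reading the diff, among the changes: min/max/abs usage differs; and arithmetic usage differs; and local variable names differ; and constant usage differs.
As a probe, take base=-5, step=0: compute runs total becomes 5; next count becomes -5; next (((step + base) == (-total)) && (min(step, base) <= (count * base))) evaluates to true; next base becomes 0; next ((abs(1) * (total + base)) == abs(base)) evaluates to false; next base becomes 0; next final value 6; compute2 runs delta becomes 5; next count becomes -5; next (((step + base) == (-delta)) && (min(step, base) <= (count * base))) evaluates to true; next base becomes 0; next (((abs(1) * delta) + (abs(1) * base)) == abs(base)) evaluates to false; next base becomes 0; next final value 6; both end at 6.
Across all 49 domain points the two functions coincide.
verdict: equivalent


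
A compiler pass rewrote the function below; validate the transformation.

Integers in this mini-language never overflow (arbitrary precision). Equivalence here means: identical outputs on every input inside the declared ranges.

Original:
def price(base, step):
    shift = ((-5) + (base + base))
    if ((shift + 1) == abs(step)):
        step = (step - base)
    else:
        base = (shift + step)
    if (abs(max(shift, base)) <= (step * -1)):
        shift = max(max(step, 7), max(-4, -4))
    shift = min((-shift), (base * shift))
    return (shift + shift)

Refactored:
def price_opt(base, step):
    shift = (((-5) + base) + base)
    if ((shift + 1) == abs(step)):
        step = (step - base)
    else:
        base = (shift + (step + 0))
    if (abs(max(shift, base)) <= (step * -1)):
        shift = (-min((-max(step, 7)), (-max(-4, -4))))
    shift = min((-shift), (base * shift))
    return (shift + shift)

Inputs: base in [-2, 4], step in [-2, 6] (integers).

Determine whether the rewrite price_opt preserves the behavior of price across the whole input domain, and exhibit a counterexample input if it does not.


Reading the diff, among the changes: arithmetic usage differs, constant usage differs, min/max/abs usage differs.
One worked example (base=1, step=-2) — price: shift := -3 | ((shift + 1) == abs(step)): false | base := -5 | (abs(max(shift, base)) <= (step * -1)): false | shift := 3 | result 6; price_opt: shift := -3 | ((shift + 1) == abs(step)): false | base := -5 | (abs(max(shift, base)) <= (step * -1)): false | shift := 3 | result 6; agreement on 6.
Across all 63 domain points the two functions coincide.
verdict: equivalent


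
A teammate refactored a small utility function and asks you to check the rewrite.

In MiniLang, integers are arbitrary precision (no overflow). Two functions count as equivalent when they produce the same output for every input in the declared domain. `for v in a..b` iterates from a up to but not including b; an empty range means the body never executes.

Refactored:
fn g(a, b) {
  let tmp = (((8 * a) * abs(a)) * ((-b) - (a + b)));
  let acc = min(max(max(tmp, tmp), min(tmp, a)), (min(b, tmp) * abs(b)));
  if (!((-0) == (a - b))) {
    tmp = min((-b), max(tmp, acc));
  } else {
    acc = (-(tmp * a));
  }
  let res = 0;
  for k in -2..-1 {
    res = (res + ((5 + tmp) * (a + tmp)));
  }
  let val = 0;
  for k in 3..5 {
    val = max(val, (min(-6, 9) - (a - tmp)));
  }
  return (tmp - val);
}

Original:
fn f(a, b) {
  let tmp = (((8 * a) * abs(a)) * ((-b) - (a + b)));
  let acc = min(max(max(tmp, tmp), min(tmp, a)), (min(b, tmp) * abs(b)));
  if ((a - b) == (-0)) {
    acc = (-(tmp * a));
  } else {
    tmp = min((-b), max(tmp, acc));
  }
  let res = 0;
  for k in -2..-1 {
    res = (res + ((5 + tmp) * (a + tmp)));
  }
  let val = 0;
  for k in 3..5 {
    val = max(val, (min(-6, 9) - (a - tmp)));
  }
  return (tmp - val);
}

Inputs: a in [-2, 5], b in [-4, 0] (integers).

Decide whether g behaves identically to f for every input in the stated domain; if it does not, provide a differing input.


Side by side, the visible changes include: boolean connective usage differs.
As a probe, take a=5, b=-4: f runs tmp = 600; acc = -16; ((a - b) == (-0)) -> false; tmp = 4; res = 0; [k=-2]; res = 81; val = 0; [k=3]; val = 0; [k=4]; val = 0; return 4; g runs tmp = 600; acc = -16; (!((-0) == (a - b))) -> true; tmp = 4; res = 0; [k=-2]; res = 81; val = 0; [k=3]; val = 0; [k=4]; val = 0; return 4; both end at 4.
Every one of the 40 inputs gives matching results.
verdict: equivalent


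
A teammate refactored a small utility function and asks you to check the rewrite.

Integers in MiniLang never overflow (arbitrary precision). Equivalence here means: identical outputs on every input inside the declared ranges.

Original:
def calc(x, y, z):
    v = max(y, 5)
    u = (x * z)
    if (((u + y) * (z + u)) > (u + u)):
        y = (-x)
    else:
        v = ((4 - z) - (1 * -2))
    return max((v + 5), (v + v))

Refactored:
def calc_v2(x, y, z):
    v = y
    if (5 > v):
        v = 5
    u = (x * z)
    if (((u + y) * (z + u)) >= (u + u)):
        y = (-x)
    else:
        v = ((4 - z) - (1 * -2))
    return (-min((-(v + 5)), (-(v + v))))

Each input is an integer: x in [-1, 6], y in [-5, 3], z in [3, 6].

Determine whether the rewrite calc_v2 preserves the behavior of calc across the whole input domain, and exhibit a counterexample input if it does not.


Try x=0, y=0, z=3.
calc: v=5, then u=0, then (((u + y) * (z + u)) > (u + u)) is false, then v=3, then returns 8
calc_v2: v=0, then (5 > v) is true, then v=5, then u=0, then (((u + y) * (z + u)) >= (u + u)) is true, then y=0, then returns 10
8 and 10 differ, so these are not the same function on this domain.
verdict: not equivalent; witness: x=0, y=0, z=3


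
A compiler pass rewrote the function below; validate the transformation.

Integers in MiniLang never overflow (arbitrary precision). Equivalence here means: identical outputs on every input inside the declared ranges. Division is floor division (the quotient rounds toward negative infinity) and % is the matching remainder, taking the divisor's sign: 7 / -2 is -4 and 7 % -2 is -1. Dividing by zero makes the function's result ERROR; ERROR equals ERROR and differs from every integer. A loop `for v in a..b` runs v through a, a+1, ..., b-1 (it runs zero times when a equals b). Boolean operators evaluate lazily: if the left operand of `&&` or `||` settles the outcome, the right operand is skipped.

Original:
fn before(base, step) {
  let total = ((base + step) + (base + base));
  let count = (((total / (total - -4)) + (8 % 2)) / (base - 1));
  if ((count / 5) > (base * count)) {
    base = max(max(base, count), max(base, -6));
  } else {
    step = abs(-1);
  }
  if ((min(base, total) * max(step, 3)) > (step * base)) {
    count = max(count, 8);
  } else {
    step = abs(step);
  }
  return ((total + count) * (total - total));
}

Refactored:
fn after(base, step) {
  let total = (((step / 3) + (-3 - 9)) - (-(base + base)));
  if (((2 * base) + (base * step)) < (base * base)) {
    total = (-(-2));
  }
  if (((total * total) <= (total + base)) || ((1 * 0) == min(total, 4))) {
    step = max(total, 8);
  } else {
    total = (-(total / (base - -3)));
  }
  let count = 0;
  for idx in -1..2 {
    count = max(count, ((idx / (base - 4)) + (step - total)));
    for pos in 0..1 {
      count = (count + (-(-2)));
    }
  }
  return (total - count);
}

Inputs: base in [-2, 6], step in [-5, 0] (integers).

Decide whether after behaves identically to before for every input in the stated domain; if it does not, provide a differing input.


Not equivalent: base=-2, step=-5 separates them (0 vs 12).
before: total = -11; count = -1; ((count / 5) > (base * count)) -> false; step = 1; ((min(base, total) * max(step, 3)) > (step * base)) -> false; step = 1; return 0
after: total = -18; (((2 * base) + (base * step)) < (base * base)) -> false; (((total * total) <= (total + base)) || ((1 * 0) == min(total, 4))) -> false; total = 18; count = 0; [idx=-1]; count = 0; [pos=0]; count = 2; [idx=0]; count = 2; [pos=0]; count = 4; [idx=1]; count = 4; [pos=0]; count = 6; return 12
verdict: not equivalent; witness: base=-2, step=-5


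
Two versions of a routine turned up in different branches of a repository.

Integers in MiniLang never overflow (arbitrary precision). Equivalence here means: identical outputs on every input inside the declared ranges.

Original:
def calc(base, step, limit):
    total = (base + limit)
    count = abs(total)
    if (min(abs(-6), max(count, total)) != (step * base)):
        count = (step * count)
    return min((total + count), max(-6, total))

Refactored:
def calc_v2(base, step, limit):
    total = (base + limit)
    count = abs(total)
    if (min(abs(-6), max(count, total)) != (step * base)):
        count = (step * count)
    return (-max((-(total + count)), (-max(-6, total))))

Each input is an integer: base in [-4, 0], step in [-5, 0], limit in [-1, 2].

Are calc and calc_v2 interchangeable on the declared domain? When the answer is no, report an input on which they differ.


Behavior is preserved: although min/max/abs usage differs, the outputs never diverge.
One worked example (base=-3, step=-2, limit=1) — calc: total becomes -2; next count becomes 2; next (min(abs(-6), max(count, total)) != (step * base)) evaluates to true; next count becomes -4; next final value -6; calc_v2: total becomes -2; next count becomes 2; next (min(abs(-6), max(count, total)) != (step * base)) evaluates to true; next count becomes -4; next final value -6; agreement on -6.
Every one of the 120 inputs gives matching results.
verdict: equivalent


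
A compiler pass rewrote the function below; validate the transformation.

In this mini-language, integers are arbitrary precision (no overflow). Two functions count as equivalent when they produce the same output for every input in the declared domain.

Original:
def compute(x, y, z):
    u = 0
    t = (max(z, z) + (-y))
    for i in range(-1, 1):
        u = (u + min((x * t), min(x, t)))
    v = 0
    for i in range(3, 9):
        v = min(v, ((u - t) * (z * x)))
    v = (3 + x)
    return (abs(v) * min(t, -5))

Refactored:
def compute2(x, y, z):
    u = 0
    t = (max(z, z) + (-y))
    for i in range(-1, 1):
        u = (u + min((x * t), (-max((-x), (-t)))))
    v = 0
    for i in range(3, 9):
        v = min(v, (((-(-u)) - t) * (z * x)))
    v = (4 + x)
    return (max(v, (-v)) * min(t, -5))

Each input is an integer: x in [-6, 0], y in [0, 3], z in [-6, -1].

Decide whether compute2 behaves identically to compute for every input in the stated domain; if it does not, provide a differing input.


These are not equivalent — on x=-6, y=0, z=-6 the outputs split (-18 vs -12).
compute: u = 0; t = -6; [i=-1]; u = -6; [i=0]; u = -12; v = 0; [i=3]; v = -216; [i=4]; v = -216; [i=5]; v = -216; [i=6]; v = -216; [i=7]; v = -216; [i=8]; v = -216; v = -3; return -18
compute2: u = 0; t = -6; [i=-1]; u = -6; [i=0]; u = -12; v = 0; [i=3]; v = -216; [i=4]; v = -216; [i=5]; v = -216; [i=6]; v = -216; [i=7]; v = -216; [i=8]; v = -216; v = -2; return -12
verdict: not equivalent; witness: x=-6, y=0, z=-6


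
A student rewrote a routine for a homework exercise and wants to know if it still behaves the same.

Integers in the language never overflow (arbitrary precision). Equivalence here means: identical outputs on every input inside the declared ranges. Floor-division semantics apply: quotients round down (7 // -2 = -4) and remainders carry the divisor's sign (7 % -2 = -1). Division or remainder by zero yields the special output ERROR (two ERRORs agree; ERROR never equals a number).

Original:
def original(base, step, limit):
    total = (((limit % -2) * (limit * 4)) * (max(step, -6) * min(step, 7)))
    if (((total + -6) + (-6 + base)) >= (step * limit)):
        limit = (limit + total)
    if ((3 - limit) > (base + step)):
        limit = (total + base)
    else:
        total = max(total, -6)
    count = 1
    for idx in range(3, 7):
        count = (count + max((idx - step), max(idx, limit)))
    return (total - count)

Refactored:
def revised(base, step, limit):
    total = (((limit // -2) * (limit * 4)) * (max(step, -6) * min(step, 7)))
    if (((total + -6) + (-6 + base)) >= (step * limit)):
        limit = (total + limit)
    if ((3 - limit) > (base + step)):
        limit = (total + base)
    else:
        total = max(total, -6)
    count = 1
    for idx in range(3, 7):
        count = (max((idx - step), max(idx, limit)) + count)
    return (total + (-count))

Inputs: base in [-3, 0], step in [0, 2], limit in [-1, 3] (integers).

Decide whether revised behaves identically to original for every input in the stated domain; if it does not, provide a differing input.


On input base=-3, step=1, limit=-1, original returns -15 while revised returns -19.
verdict: not equivalent; witness: base=-3, step=1, limit=-1


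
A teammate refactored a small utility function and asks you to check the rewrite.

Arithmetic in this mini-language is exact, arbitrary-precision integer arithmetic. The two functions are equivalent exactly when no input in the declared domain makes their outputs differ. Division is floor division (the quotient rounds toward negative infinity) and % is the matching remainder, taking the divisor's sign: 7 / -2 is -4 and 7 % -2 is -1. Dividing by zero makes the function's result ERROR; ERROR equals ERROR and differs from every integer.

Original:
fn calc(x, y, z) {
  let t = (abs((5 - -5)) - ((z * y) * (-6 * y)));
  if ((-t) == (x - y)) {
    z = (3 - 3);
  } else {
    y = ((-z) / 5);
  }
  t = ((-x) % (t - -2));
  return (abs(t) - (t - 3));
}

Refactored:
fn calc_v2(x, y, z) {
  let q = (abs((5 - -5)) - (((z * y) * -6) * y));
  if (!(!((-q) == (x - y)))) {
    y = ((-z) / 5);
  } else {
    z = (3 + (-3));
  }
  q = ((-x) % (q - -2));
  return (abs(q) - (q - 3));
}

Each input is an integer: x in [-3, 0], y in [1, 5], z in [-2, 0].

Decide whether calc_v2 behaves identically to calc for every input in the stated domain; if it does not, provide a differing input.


The suspicious-looking change has no observable effect anywhere in the declared ranges; all 60 inputs agree.
verdict: equivalent


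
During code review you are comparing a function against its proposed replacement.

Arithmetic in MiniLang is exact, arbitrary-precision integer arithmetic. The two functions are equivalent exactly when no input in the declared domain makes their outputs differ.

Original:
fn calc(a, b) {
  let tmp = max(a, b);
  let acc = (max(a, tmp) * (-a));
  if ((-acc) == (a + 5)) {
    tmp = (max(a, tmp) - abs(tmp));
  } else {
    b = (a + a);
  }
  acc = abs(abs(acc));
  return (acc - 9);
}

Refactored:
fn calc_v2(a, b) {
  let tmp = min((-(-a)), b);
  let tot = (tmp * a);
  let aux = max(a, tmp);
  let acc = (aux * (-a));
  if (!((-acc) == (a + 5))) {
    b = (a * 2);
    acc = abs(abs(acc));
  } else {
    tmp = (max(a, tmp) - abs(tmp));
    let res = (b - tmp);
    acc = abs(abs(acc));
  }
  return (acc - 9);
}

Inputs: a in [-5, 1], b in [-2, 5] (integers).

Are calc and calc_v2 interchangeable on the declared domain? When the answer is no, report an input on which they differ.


Run the pair on a=-5, b=-2.
calc: tmp=-2, then acc=-10, then ((-acc) == (a + 5)) is false, then b=-10, then acc=10, then returns 1
calc_v2: tmp=-5, then tot=25, then aux=-5, then acc=-25, then (!((-acc) == (a + 5))) is true, then b=-10, then acc=25, then returns 16
1 against 16: the behavior changed.
verdict: not equivalent; witness: a=-5, b=-2


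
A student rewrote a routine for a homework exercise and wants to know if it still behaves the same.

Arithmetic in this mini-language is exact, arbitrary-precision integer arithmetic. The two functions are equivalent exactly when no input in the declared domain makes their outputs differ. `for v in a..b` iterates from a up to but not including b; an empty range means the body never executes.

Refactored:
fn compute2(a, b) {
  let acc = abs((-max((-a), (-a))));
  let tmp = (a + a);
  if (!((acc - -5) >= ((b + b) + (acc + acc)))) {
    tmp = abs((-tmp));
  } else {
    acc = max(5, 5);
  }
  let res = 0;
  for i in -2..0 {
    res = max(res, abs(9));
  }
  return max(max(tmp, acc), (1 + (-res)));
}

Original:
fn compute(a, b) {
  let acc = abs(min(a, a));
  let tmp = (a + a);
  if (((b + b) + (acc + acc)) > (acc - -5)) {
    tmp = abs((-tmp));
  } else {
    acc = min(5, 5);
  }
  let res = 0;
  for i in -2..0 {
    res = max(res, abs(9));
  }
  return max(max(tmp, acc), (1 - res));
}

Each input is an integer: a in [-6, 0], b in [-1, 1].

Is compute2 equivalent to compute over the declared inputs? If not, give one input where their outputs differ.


The suspicious edit (`min(5, 5)` became `max(5, 5)`) never changes the result for any input inside the declared domain; all 21 inputs agree.
verdict: equivalent


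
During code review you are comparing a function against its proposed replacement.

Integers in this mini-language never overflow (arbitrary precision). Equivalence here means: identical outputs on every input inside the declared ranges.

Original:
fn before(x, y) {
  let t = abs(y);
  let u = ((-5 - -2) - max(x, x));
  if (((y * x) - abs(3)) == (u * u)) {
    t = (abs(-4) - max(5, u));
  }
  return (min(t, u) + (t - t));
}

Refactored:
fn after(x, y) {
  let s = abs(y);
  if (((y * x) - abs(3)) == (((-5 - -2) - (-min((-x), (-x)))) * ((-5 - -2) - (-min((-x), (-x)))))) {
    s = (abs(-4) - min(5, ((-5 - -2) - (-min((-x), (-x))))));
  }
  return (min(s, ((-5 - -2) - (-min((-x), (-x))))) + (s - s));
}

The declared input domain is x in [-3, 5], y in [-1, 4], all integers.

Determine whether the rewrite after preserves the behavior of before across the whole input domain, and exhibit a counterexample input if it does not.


Take x=-3, y=-1.
before: t=1, then u=0, then (((y * x) - abs(3)) == (u * u)) is true, then t=-1, then returns -1
after: s=1, then (((y * x) - abs(3)) == (((-5 - -2) - (-min((-x), (-x)))) * ((-5 - -2) - (-min((-x), (-x)))))) is true, then s=4, then returns 0
-1 against 0: the behavior changed.
verdict: not equivalent; witness: x=-3, y=-1
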